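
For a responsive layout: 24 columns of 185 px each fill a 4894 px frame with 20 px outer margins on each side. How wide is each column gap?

Inside the margins: 4894 − 40 = 4854 px.
24 columns take 24·185 = 4440 px; remaining 414 splits into 23 column gaps.
g = 414 / 23 = 18 px.

18 px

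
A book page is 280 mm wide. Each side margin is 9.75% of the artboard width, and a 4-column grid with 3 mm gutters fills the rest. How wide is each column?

54.1 mm

Margins: 9.75% × 280 = 27.3 mm each, so content = 280 − 54.6 = 225.4 mm.
4 columns + 3 gutters: 4c + 3·3 = 225.4.
4c = 225.4 − 9 = 216.4, so c = 54.1 mm.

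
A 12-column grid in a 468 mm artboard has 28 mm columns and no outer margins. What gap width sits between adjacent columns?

Columns use 336 mm, leaving 132 mm across 11 gaps = 12 mm each.

12 mm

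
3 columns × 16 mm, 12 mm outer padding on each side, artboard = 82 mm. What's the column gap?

Inside the margins: 82 − 24 = 58 mm.
3·16 + 2g = 58 → 2g = 10 → g = 5 mm.

5 mm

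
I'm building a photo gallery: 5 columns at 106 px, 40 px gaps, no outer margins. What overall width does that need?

690 px

Layout = 5·106 + 4·40 = 530 + 160 = 690 px.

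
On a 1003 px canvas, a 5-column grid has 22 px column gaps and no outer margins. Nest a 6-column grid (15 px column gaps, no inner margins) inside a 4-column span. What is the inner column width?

1003 − 4·22 = 915; ÷5 gives c = 183 px.
4 columns plus 3 column gaps: 732 + 66 = 798 px.
798 − 5·15 = 723; ÷6 gives d = 120.5 px.

120.5 px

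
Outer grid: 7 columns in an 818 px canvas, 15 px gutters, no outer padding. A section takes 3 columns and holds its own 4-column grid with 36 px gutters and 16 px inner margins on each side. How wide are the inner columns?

7 columns + 6 gutters: 7c + 6·15 = 818.
7c = 818 − 90 = 728, so c = 104 px.
3-column span = 3·104 + 2·15 = 342 px.
Inner content = 342 − 2·16 = 310 px.
310 − 3·36 = 202; ÷4 gives d = 50.5 px.

50.5 px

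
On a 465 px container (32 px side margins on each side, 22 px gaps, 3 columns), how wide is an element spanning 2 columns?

260 px

Inside the margins: 465 − 64 = 401 px.
3 columns + 2 gaps: 3c + 2·22 = 401.
3c = 401 − 44 = 357, so c = 119 px.
2-column span = 2·119 + 1·22 = 260 px.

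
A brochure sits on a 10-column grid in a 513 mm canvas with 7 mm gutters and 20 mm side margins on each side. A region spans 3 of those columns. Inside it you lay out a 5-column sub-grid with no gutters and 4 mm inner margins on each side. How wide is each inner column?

Outer content = 513 − 2·20 = 473 mm.
Subtracting 9 gutters of 7 leaves 410 for 10 columns, so c = 41 mm.
Span of 3: 3·41 + 2·7 = 123 + 14 = 137 mm.
Inner content = 137 − 2·4 = 129 mm.
129 / 5 = 25.8 mm per column.

25.8 mm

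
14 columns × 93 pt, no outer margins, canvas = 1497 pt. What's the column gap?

15 pt

14 columns take 14·93 = 1302 pt; remaining 195 splits into 13 column gaps.
g = 195 / 13 = 15 pt.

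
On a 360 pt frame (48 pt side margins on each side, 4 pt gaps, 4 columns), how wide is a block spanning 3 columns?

Inside the margins: 360 − 96 = 264 pt.
4 columns + 3 gaps: 4c + 3·4 = 264.
4c = 264 − 12 = 252, so c = 63 pt.
Span of 3: 3·63 + 2·4 = 189 + 8 = 197 pt.

197 pt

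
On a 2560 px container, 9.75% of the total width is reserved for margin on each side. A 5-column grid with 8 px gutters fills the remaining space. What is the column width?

2560 × (1 − 2·9.75%) = 2560 × 80.5% = 2060.8 px for the columns.
Subtracting 4 gutters of 8 leaves 2028.8 for 5 columns, so c = 405.76 px.

405.76 px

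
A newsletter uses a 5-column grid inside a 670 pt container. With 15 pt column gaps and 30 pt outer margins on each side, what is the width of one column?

Inside the margins: 670 − 60 = 610 pt.
610 − 4·15 = 550; ÷5 gives c = 110 pt.

110 pt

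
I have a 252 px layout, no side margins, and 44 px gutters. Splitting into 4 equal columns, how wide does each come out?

30 px

4 columns + 3 gutters: 4c + 3·44 = 252.
4c = 252 − 132 = 120, so c = 30 px.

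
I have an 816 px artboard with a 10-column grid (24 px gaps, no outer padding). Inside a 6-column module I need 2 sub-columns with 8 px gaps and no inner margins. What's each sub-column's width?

236 px

10c + 9·24 = 816 → 10c = 600 → c = 60 px.
6-column span = 6·60 + 5·24 = 480 px.
480 − 1·8 = 472; ÷2 gives d = 236 px.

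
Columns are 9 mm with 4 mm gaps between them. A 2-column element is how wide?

22 mm

2-column span = 2·9 + 1·4 = 22 mm.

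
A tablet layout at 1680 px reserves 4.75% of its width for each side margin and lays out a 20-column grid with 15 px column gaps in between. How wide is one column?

61.77 px

Each margin = 4.75% of 1680 = 79.8 px; content = 1680 − 2·79.8 = 1520.4 px.
1520.4 − 19·15 = 1235.4; ÷20 gives c = 61.77 px.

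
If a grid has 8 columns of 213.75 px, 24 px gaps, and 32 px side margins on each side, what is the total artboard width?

Adding margins, columns and gutters: 64 + 1710 + 168 = 1942 px.

1942 px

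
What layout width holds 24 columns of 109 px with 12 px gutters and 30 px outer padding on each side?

2952 px

Adding margins, columns and gutters: 60 + 2616 + 276 = 2952 px.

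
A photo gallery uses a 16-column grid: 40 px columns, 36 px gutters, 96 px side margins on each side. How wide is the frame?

Frame = 2·96 + 16·40 + 15·36 = 192 + 640 + 540 = 1372 px.

1372 px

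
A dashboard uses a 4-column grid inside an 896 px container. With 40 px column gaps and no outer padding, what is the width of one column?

Subtracting 3 column gaps of 40 leaves 776 for 4 columns, so c = 194 px.

194 px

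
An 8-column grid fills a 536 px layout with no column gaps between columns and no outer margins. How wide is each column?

67 px

536 / 8 = 67 px per column.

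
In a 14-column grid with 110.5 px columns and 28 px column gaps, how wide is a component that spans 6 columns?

6-column span = 6·110.5 + 5·28 = 803 px.

803 px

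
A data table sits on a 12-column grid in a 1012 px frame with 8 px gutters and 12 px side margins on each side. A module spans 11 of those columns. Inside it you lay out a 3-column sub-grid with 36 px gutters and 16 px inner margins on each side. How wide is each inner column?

Take off 24 px of margins, leaving 988 px.
Subtracting 11 gutters of 8 leaves 900 for 12 columns, so c = 75 px.
11 columns plus 10 gutters: 825 + 80 = 905 px.
Inner content = 905 − 2·16 = 873 px.
Subtracting 2 gutters of 36 leaves 801 for 3 columns, so d = 267 px.

267 px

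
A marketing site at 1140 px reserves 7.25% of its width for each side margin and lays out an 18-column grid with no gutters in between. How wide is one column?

Each margin = 7.25% of 1140 = 82.65 px; content = 1140 − 2·82.65 = 974.7 px.
18c = 974.7 → c = 54.15 px.

54.15 px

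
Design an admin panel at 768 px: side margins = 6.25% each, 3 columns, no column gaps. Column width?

224 px

768 × (1 − 2·6.25%) = 768 × 87.5% = 672 px for the columns.
3c = 672 → c = 224 px.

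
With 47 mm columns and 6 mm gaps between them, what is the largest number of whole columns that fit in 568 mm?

10 columns

Each extra column adds 47 + 6 = 53 mm.
(568 + 6) / 53 = 10.83, so 10 columns fit.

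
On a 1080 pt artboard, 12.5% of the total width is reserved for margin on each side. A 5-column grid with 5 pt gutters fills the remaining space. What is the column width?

158 pt

1080 × (1 − 2·12.5%) = 1080 × 75% = 810 pt for the columns.
810 − 4·5 = 790; ÷5 gives c = 158 pt.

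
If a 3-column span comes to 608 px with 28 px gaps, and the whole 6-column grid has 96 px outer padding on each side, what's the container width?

1436 px

Subtracting 2 gaps of 28 leaves 552 for 3 columns, so c = 184 px.
Adding margins, columns and gutters: 192 + 1104 + 140 = 1436 px.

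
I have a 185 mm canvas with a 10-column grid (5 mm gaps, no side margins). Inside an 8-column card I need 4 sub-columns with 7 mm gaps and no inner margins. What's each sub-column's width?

31.5 mm

10 columns + 9 gaps: 10c + 9·5 = 185.
10c = 185 − 45 = 140, so c = 14 mm.
8 columns plus 7 gaps: 112 + 35 = 147 mm.
4 columns + 3 gaps: 4d + 3·7 = 147.
4d = 147 − 21 = 126, so d = 31.5 mm.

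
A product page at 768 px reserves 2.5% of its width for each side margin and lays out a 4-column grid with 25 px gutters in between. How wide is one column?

Each margin = 2.5% of 768 = 19.2 px; content = 768 − 2·19.2 = 729.6 px.
Subtracting 3 gutters of 25 leaves 654.6 for 4 columns, so c = 163.65 px.

163.65 px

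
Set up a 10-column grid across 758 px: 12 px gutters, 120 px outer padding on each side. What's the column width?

Content width = 758 − 2·120 = 518 px.
10c + 9·12 = 518 → 10c = 410 → c = 41 px.

41 px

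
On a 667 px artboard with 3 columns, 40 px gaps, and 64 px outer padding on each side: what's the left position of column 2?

Subtract both margins: 667 − 2·64 = 539 px.
3 columns + 2 gaps: 3c + 2·40 = 539.
3c = 539 − 80 = 459, so c = 153 px.
Column 2 starts at margin + 1·(column + gutter) = 64 + 1·193 = 257 px.

257 px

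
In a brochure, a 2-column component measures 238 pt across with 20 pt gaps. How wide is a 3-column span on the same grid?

2c + 1·20 = 238 → 2c = 218 → c = 109 pt.
3-column span = 3·109 + 2·20 = 367 pt.

367 pt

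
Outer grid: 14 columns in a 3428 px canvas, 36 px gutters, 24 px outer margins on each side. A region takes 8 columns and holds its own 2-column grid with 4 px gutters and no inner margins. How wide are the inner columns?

956 px

Subtract both margins: 3428 − 2·24 = 3380 px.
Subtracting 13 gutters of 36 leaves 2912 for 14 columns, so c = 208 px.
8-column span = 8·208 + 7·36 = 1916 px.
2d + 1·4 = 1916 → 2d = 1912 → d = 956 px.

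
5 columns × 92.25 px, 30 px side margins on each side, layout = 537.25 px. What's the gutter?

Content width = 537.25 − 2·30 = 477.25 px.
5·92.25 + 4g = 477.25 → 4g = 16 → g = 4 px.

4 px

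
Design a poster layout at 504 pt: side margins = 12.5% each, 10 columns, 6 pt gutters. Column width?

32.4 pt

504 × (1 − 2·12.5%) = 504 × 75% = 378 pt for the columns.
378 − 9·6 = 324; ÷10 gives c = 32.4 pt.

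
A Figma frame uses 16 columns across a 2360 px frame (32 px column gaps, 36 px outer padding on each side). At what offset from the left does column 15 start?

Content = 2360 − 2·36 = 2288 px.
16 columns + 15 column gaps: 16c + 15·32 = 2288.
16c = 2288 − 480 = 1808, so c = 113 px.
Column 15 starts at margin + 14·(column + gutter) = 36 + 14·145 = 2066 px.

2066 px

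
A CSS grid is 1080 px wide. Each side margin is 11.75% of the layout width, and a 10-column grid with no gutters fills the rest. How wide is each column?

82.62 px

1080 × (1 − 2·11.75%) = 1080 × 76.5% = 826.2 px for the columns.
826.2 / 10 = 82.62 px per column.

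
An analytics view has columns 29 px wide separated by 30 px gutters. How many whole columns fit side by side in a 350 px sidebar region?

6 columns

6 columns: 6·29 + 5·30 = 324 px ≤ 350.
7 columns: 383 px > 350. So 6.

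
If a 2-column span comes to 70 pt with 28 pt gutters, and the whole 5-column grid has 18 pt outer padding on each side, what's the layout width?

253 pt

70 − 1·28 = 42; ÷2 gives c = 21 pt.
Adding margins, columns and gutters: 36 + 105 + 112 = 253 pt.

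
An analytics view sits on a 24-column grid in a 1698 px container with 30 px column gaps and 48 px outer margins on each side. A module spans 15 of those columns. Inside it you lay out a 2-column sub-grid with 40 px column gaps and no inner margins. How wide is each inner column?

Take off 96 px of margins, leaving 1602 px.
24c + 23·30 = 1602 → 24c = 912 → c = 38 px.
15 columns plus 14 column gaps: 570 + 420 = 990 px.
990 − 1·40 = 950; ÷2 gives d = 475 px.

475 px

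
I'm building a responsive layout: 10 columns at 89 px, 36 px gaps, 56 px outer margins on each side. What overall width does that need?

Container = 2·56 + 10·89 + 9·36 = 112 + 890 + 324 = 1326 px.

1326 px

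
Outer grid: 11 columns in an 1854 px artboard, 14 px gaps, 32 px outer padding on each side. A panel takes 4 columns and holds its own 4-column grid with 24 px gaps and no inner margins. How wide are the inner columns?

142.5 px

Outer content = 1854 − 2·32 = 1790 px.
1790 − 10·14 = 1650; ÷11 gives c = 150 px.
4 columns plus 3 gaps: 600 + 42 = 642 px.
Subtracting 3 gaps of 24 leaves 570 for 4 columns, so d = 142.5 px.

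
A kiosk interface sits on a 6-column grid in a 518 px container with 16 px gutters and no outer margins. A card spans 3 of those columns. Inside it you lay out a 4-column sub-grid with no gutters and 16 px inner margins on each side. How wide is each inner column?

6c + 5·16 = 518 → 6c = 438 → c = 73 px.
Span of 3: 3·73 + 2·16 = 219 + 32 = 251 px.
Inner content = 251 − 2·16 = 219 px.
With no gutters, each column is 219/4 = 54.75 px.

54.75 px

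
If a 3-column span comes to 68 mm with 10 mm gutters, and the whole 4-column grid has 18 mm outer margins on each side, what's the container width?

3 columns + 2 gutters: 3c + 2·10 = 68.
3c = 68 − 20 = 48, so c = 16 mm.
Total width: 2·18 + 4·16 + 3·10 = 130 mm.

130 mm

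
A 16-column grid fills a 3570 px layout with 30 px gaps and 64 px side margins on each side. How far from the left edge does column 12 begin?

Take off 128 px of margins, leaving 3442 px.
Subtracting 15 gaps of 30 leaves 2992 for 16 columns, so c = 187 px.
Column 12 starts at margin + 11·(column + gutter) = 64 + 11·217 = 2451 px.

2451 px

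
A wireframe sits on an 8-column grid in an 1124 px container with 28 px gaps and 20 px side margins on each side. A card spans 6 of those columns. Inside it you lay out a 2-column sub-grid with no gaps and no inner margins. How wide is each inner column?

403 px

Outer content = 1124 − 2·20 = 1084 px.
1084 − 7·28 = 888; ÷8 gives c = 111 px.
6 columns plus 5 gaps: 666 + 140 = 806 px.
With no gaps, each column is 806/2 = 403 px.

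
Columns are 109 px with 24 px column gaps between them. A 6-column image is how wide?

774 px

6 columns plus 5 column gaps: 654 + 120 = 774 px.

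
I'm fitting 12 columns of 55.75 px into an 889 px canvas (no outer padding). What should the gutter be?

12·55.75 + 11g = 889 → 11g = 220 → g = 20 px.

20 px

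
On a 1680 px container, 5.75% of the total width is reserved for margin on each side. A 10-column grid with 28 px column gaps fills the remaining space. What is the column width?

Each margin = 5.75% of 1680 = 96.6 px; content = 1680 − 2·96.6 = 1486.8 px.
Subtracting 9 column gaps of 28 leaves 1234.8 for 10 columns, so c = 123.48 px.

123.48 px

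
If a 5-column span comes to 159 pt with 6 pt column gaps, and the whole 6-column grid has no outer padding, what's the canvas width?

192 pt

5 columns + 4 column gaps: 5c + 4·6 = 159.
5c = 159 − 24 = 135, so c = 27 pt.
Canvas = 6·27 + 5·6 = 162 + 30 = 192 pt.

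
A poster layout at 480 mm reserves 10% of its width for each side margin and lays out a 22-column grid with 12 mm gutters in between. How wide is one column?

Each margin = 10% of 480 = 48 mm; content = 480 − 2·48 = 384 mm.
384 − 21·12 = 132; ÷22 gives c = 6 mm.

6 mm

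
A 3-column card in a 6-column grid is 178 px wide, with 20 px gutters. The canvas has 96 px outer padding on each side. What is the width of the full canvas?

568 px

Subtracting 2 gutters of 20 leaves 138 for 3 columns, so c = 46 px.
Total width: 2·96 + 6·46 + 5·20 = 568 px.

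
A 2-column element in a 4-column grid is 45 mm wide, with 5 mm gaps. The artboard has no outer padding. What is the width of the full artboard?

95 mm

2 columns + 1 gap: 2c + 1·5 = 45.
2c = 45 − 5 = 40, so c = 20 mm.
Artboard = 4·20 + 3·5 = 80 + 15 = 95 mm.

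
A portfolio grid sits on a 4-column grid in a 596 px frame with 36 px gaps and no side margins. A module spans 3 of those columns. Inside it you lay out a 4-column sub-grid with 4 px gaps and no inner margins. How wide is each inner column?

106.5 px

Subtracting 3 gaps of 36 leaves 488 for 4 columns, so c = 122 px.
3 columns plus 2 gaps: 366 + 72 = 438 px.
438 − 3·4 = 426; ÷4 gives d = 106.5 px.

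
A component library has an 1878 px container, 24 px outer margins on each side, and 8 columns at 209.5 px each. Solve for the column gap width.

Inside the margins: 1878 − 48 = 1830 px.
Columns use 1676 px, leaving 154 px across 7 column gaps = 22 px each.

22 px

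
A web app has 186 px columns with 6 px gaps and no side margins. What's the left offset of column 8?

1344 px

No margin, so column 8 starts at 7·(column + gutter) = 7·192 = 1344 px.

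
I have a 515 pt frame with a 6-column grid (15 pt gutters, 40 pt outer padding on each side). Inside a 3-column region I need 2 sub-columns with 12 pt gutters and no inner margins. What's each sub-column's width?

Outer content = 515 − 2·40 = 435 pt.
6c + 5·15 = 435 → 6c = 360 → c = 60 pt.
Span of 3: 3·60 + 2·15 = 180 + 30 = 210 pt.
210 − 1·12 = 198; ÷2 gives d = 99 pt.

99 pt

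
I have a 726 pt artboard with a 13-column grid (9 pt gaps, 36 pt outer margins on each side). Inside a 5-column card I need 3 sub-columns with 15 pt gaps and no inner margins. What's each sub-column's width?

72 pt

Take off 72 pt of margins, leaving 654 pt.
654 − 12·9 = 546; ÷13 gives c = 42 pt.
5-column span = 5·42 + 4·9 = 246 pt.
3d + 2·15 = 246 → 3d = 216 → d = 72 pt.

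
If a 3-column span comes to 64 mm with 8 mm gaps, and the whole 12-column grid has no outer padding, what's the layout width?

280 mm

3 columns + 2 gaps: 3c + 2·8 = 64.
3c = 64 − 16 = 48, so c = 16 mm.
Total width: 12·16 + 11·8 = 280 mm.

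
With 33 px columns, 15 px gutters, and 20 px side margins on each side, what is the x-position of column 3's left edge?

Each column+gutter stride is 48 px; 2 of them past the 20 px margin is 20 + 96 = 116 px.

116 px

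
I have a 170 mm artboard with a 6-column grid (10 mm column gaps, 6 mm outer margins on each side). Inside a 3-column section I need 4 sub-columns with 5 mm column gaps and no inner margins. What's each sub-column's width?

Subtract both margins: 170 − 2·6 = 158 mm.
158 − 5·10 = 108; ÷6 gives c = 18 mm.
3 columns plus 2 column gaps: 54 + 20 = 74 mm.
4 columns + 3 column gaps: 4d + 3·5 = 74.
4d = 74 − 15 = 59, so d = 14.75 mm.

14.75 mm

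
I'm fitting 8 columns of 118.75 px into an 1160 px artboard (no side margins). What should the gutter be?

30 px

Columns use 950 px, leaving 210 px across 7 gutters = 30 px each.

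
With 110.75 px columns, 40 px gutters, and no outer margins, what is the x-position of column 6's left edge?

Each column+gutter stride is 150.75 px; with no margin, 5 of them is 753.75 px.

753.75 px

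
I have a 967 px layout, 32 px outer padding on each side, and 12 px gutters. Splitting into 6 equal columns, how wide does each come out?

140.5 px

Subtract both margins: 967 − 2·32 = 903 px.
Subtracting 5 gutters of 12 leaves 843 for 6 columns, so c = 140.5 px.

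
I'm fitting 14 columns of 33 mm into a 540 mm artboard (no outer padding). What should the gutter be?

14·33 + 13g = 540 → 13g = 78 → g = 6 mm.

6 mm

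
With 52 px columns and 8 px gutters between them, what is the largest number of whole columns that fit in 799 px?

13 columns

Each extra column adds 52 + 8 = 60 px.
(799 + 8) / 60 = 13.45, so 13 columns fit.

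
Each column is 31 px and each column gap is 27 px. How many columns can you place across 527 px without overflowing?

9 columns

k columns need k·31 + (k−1)·27 = k·58 − 27.
k·58 − 27 ≤ 527 → k ≤ 554 / 58 ≈ 9.55, so k = 9.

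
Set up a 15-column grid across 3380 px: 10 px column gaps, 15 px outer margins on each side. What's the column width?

Take off 30 px of margins, leaving 3350 px.
Subtracting 14 column gaps of 10 leaves 3210 for 15 columns, so c = 214 px.

214 px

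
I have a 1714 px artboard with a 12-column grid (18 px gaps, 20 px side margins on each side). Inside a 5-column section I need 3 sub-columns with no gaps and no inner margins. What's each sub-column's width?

Outer content = 1714 − 2·20 = 1674 px.
12 columns + 11 gaps: 12c + 11·18 = 1674.
12c = 1674 − 198 = 1476, so c = 123 px.
5-column span = 5·123 + 4·18 = 687 px.
3d = 687 → d = 229 px.

229 px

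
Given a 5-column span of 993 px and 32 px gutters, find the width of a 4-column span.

5 columns + 4 gutters: 5c + 4·32 = 993.
5c = 993 − 128 = 865, so c = 173 px.
4 columns plus 3 gutters: 692 + 96 = 788 px.

788 px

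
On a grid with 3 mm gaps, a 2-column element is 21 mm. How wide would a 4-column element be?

21 − 1·3 = 18; ÷2 gives c = 9 mm.
Span of 4: 4·9 + 3·3 = 36 + 9 = 45 mm.

45 mm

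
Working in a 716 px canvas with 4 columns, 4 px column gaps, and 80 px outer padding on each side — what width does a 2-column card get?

Take off 160 px of margins, leaving 556 px.
4c + 3·4 = 556 → 4c = 544 → c = 136 px.
2-column span = 2·136 + 1·4 = 276 px.

276 px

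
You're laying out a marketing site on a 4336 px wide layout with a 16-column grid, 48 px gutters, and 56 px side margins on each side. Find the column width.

Inside the margins: 4336 − 112 = 4224 px.
16c + 15·48 = 4224 → 16c = 3504 → c = 219 px.

219 px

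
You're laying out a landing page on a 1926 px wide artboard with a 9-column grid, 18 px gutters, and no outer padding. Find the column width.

9c + 8·18 = 1926 → 9c = 1782 → c = 198 px.

198 px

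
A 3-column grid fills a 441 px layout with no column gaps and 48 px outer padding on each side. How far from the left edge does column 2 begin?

Inside the margins: 441 − 96 = 345 px.
3c = 345 → c = 115 px.
Column 2 starts at margin + 1·(column + gutter) = 48 + 1·115 = 163 px.

163 px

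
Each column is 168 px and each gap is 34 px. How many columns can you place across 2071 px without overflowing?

10 columns

Each extra column adds 168 + 34 = 202 px.
(2071 + 34) / 202 = 10.42, so 10 columns fit.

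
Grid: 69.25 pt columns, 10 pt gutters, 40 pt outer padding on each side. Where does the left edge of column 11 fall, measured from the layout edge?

Each column+gutter stride is 79.25 pt; 10 of them past the 40 pt margin is 40 + 792.5 = 832.5 pt.

832.5 pt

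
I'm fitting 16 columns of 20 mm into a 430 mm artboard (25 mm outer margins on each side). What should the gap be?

4 mm

Content width = 430 − 2·25 = 380 mm.
16·20 + 15g = 380 → 15g = 60 → g = 4 mm.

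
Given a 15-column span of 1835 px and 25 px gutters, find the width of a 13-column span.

1835 − 14·25 = 1485; ÷15 gives c = 99 px.
13-column span = 13·99 + 12·25 = 1587 px.

1587 px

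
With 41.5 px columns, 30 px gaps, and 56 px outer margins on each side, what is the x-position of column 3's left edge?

199 px

Before column 3: the margin + 2 columns + 2 gaps.
Offset = 56 + 2·(41.5 + 30) = 56 + 143 = 199 px.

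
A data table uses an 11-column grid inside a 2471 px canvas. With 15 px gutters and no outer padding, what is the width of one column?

211 px

2471 − 10·15 = 2321; ÷11 gives c = 211 px.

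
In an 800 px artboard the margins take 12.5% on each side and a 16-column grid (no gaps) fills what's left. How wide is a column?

37.5 px

800 × (1 − 2·12.5%) = 800 × 75% = 600 px for the columns.
16c = 600 → c = 37.5 px.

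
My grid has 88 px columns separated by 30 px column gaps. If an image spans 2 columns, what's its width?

206 px

2 columns plus 1 column gap: 176 + 30 = 206 px.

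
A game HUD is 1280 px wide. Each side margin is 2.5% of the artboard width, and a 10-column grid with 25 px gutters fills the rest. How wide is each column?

99.1 px

Each margin = 2.5% of 1280 = 32 px; content = 1280 − 2·32 = 1216 px.
Subtracting 9 gutters of 25 leaves 991 for 10 columns, so c = 99.1 px.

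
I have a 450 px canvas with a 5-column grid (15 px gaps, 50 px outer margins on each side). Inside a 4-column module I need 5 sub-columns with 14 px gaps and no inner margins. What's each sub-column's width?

44.2 px

Take off 100 px of margins, leaving 350 px.
5c + 4·15 = 350 → 5c = 290 → c = 58 px.
4 columns plus 3 gaps: 232 + 45 = 277 px.
5 columns + 4 gaps: 5d + 4·14 = 277.
5d = 277 − 56 = 221, so d = 44.2 px.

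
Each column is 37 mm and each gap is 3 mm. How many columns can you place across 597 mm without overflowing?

15 columns

k columns need k·37 + (k−1)·3 = k·40 − 3.
k·40 − 3 ≤ 597 → k ≤ 600 / 40 ≈ 15.00, so k = 15.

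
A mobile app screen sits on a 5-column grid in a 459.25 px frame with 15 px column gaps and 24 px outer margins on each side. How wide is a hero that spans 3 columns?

240.75 px

Content width = 459.25 − 2·24 = 411.25 px.
411.25 − 4·15 = 351.25; ÷5 gives c = 70.25 px.
3-column span = 3·70.25 + 2·15 = 240.75 px.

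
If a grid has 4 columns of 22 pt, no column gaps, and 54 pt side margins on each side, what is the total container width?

Total width: 2·54 + 4·22 = 196 pt.

196 pt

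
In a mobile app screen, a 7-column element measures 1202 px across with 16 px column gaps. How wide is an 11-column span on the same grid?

1898 px

7c + 6·16 = 1202 → 7c = 1106 → c = 158 px.
11 columns plus 10 column gaps: 1738 + 160 = 1898 px.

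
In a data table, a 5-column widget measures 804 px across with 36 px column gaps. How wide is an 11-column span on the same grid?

1812 px

804 − 4·36 = 660; ÷5 gives c = 132 px.
Span of 11: 11·132 + 10·36 = 1452 + 360 = 1812 px.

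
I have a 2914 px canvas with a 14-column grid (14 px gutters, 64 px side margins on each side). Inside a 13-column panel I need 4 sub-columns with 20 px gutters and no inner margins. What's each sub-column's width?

631.5 px

Inside the margins: 2914 − 128 = 2786 px.
14 columns + 13 gutters: 14c + 13·14 = 2786.
14c = 2786 − 182 = 2604, so c = 186 px.
Span of 13: 13·186 + 12·14 = 2418 + 168 = 2586 px.
Subtracting 3 gutters of 20 leaves 2526 for 4 columns, so d = 631.5 px.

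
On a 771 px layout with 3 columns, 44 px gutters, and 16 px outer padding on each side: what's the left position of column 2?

Take off 32 px of margins, leaving 739 px.
3c + 2·44 = 739 → 3c = 651 → c = 217 px.
Each column+gutter stride is 261 px; 1 of them past the 16 px margin is 16 + 261 = 277 px.

277 px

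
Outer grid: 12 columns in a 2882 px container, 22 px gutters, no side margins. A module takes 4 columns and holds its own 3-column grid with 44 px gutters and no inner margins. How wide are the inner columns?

Subtracting 11 gutters of 22 leaves 2640 for 12 columns, so c = 220 px.
Span of 4: 4·220 + 3·22 = 880 + 66 = 946 px.
946 − 2·44 = 858; ÷3 gives d = 286 px.

286 px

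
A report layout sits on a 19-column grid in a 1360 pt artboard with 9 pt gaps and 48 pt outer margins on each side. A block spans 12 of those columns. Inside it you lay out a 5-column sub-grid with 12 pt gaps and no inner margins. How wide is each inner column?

Outer content = 1360 − 2·48 = 1264 pt.
1264 − 18·9 = 1102; ÷19 gives c = 58 pt.
Span of 12: 12·58 + 11·9 = 696 + 99 = 795 pt.
795 − 4·12 = 747; ÷5 gives d = 149.4 pt.

149.4 pt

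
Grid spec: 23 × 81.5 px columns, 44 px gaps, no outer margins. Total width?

Artboard = 23·81.5 + 22·44 = 1874.5 + 968 = 2842.5 px.

2842.5 px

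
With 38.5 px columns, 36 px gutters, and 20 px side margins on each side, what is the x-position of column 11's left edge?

765 px

Each column+gutter stride is 74.5 px; 10 of them past the 20 px margin is 20 + 745 = 765 px.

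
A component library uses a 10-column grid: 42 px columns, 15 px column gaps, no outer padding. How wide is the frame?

Summing: 420 + 135 = 555 px.

555 px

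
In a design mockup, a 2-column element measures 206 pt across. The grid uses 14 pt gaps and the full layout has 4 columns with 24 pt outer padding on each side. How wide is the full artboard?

2 columns + 1 gap: 2c + 1·14 = 206.
2c = 206 − 14 = 192, so c = 96 pt.
Total width: 2·24 + 4·96 + 3·14 = 474 pt.

474 pt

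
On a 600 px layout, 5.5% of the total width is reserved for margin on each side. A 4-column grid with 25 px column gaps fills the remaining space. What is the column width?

600 × (1 − 2·5.5%) = 600 × 89% = 534 px for the columns.
534 − 3·25 = 459; ÷4 gives c = 114.75 px.

114.75 px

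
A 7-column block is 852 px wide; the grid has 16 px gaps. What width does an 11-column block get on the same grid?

852 − 6·16 = 756; ÷7 gives c = 108 px.
11 columns plus 10 gaps: 1188 + 160 = 1348 px.

1348 px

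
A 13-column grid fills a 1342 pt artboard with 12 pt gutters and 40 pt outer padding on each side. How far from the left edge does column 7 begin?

Content = 1342 − 2·40 = 1262 pt.
13 columns + 12 gutters: 13c + 12·12 = 1262.
13c = 1262 − 144 = 1118, so c = 86 pt.
Before column 7: the margin + 6 columns + 6 gutters.
Offset = 40 + 6·(86 + 12) = 40 + 588 = 628 pt.

628 pt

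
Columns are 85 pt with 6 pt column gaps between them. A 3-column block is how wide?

267 pt

3 columns plus 2 column gaps: 255 + 12 = 267 pt.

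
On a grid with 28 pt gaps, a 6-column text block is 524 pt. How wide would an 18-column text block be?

1628 pt

6 columns + 5 gaps: 6c + 5·28 = 524.
6c = 524 − 140 = 384, so c = 64 pt.
18-column span = 18·64 + 17·28 = 1628 pt.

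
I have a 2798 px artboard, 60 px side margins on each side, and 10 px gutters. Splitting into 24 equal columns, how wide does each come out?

Take off 120 px of margins, leaving 2678 px.
Subtracting 23 gutters of 10 leaves 2448 for 24 columns, so c = 102 px.

102 px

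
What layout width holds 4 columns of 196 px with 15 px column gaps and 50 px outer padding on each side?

Layout = 2·50 + 4·196 + 3·15 = 100 + 784 + 45 = 929 px.

929 px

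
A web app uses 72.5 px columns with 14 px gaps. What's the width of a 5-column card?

418.5 px

5 columns plus 4 gaps: 362.5 + 56 = 418.5 px.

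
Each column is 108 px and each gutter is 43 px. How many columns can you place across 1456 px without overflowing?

k columns need k·108 + (k−1)·43 = k·151 − 43.
k·151 − 43 ≤ 1456 → k ≤ 1499 / 151 ≈ 9.93, so k = 9.

9 columns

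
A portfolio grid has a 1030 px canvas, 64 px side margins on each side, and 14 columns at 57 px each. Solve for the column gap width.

8 px

Inside the margins: 1030 − 128 = 902 px.
Columns use 798 px, leaving 104 px across 13 column gaps = 8 px each.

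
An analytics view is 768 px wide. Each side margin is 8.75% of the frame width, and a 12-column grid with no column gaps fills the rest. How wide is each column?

768 × (1 − 2·8.75%) = 768 × 82.5% = 633.6 px for the columns.
With no column gaps, each column is 633.6/12 = 52.8 px.

52.8 px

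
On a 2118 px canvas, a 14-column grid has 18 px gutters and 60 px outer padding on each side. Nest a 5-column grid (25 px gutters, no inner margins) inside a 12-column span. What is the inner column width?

322 px

Outer content = 2118 − 2·60 = 1998 px.
14 columns + 13 gutters: 14c + 13·18 = 1998.
14c = 1998 − 234 = 1764, so c = 126 px.
12-column span = 12·126 + 11·18 = 1710 px.
5d + 4·25 = 1710 → 5d = 1610 → d = 322 px.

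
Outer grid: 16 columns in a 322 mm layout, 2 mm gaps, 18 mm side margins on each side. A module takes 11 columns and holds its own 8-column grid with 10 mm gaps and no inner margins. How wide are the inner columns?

15.75 mm

Outer content = 322 − 2·18 = 286 mm.
Subtracting 15 gaps of 2 leaves 256 for 16 columns, so c = 16 mm.
11-column span = 11·16 + 10·2 = 196 mm.
196 − 7·10 = 126; ÷8 gives d = 15.75 mm.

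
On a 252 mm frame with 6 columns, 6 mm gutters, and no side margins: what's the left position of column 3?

86 mm

252 − 5·6 = 222; ÷6 gives c = 37 mm.
Before column 3: 2 columns + 2 gutters.
Offset = 2·(37 + 6) = 2·43 = 86 mm.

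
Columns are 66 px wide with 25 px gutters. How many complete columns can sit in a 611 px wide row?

Each extra column adds 66 + 25 = 91 px.
(611 + 25) / 91 = 6.99, so 6 columns fit.

6 columns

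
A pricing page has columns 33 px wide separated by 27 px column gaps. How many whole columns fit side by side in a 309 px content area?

5 columns

Each extra column adds 33 + 27 = 60 px.
(309 + 27) / 60 = 5.60, so 5 columns fit.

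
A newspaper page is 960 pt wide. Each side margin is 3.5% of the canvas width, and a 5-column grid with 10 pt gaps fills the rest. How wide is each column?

170.56 pt

960 × (1 − 2·3.5%) = 960 × 93% = 892.8 pt for the columns.
Subtracting 4 gaps of 10 leaves 852.8 for 5 columns, so c = 170.56 pt.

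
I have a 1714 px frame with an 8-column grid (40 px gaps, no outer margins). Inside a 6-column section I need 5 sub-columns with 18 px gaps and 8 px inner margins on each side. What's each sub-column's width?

8 columns + 7 gaps: 8c + 7·40 = 1714.
8c = 1714 − 280 = 1434, so c = 179.25 px.
6-column span = 6·179.25 + 5·40 = 1275.5 px.
Inner content = 1275.5 − 2·8 = 1259.5 px.
5d + 4·18 = 1259.5 → 5d = 1187.5 → d = 237.5 px.

237.5 px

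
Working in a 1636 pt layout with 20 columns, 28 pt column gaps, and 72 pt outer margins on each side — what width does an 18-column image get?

1340 pt

Subtract both margins: 1636 − 2·72 = 1492 pt.
Subtracting 19 column gaps of 28 leaves 960 for 20 columns, so c = 48 pt.
18-column span = 18·48 + 17·28 = 1340 pt.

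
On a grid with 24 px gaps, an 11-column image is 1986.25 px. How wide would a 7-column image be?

11 columns + 10 gaps: 11c + 10·24 = 1986.25.
11c = 1986.25 − 240 = 1746.25, so c = 158.75 px.
7-column span = 7·158.75 + 6·24 = 1255.25 px.

1255.25 px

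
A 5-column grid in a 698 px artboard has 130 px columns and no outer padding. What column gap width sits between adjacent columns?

12 px

5 columns take 5·130 = 650 px; remaining 48 splits into 4 column gaps.
g = 48 / 4 = 12 px.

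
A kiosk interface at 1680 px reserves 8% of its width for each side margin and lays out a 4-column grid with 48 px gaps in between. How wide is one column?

316.8 px

1680 × (1 − 2·8%) = 1680 × 84% = 1411.2 px for the columns.
Subtracting 3 gaps of 48 leaves 1267.2 for 4 columns, so c = 316.8 px.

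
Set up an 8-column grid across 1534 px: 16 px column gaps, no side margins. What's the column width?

177.75 px

Subtracting 7 column gaps of 16 leaves 1422 for 8 columns, so c = 177.75 px.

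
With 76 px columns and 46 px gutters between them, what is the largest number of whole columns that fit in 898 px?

k columns need k·76 + (k−1)·46 = k·122 − 46.
k·122 − 46 ≤ 898 → k ≤ 944 / 122 ≈ 7.74, so k = 7.

7 columns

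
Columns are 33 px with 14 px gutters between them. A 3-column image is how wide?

127 px

3-column span = 3·33 + 2·14 = 127 px.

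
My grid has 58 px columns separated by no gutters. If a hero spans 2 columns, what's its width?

116 px

With no gutters, 2 columns span 2·58 = 116 px.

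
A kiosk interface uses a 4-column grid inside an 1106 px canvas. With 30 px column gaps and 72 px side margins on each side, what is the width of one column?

218 px

Inside the margins: 1106 − 144 = 962 px.
Subtracting 3 column gaps of 30 leaves 872 for 4 columns, so c = 218 px.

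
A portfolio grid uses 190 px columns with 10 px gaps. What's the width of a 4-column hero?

4 columns plus 3 gaps: 760 + 30 = 790 px.

790 px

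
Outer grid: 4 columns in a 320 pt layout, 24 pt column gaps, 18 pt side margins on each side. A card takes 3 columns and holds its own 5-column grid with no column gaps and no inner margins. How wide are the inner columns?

Inside the margins: 320 − 36 = 284 pt.
284 − 3·24 = 212; ÷4 gives c = 53 pt.
Span of 3: 3·53 + 2·24 = 159 + 48 = 207 pt.
5d = 207 → d = 41.4 pt.

41.4 pt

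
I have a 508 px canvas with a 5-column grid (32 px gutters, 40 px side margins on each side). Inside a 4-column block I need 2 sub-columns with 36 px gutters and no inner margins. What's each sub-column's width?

150 px

Subtract both margins: 508 − 2·40 = 428 px.
Subtracting 4 gutters of 32 leaves 300 for 5 columns, so c = 60 px.
Span of 4: 4·60 + 3·32 = 240 + 96 = 336 px.
2 columns + 1 gutter: 2d + 1·36 = 336.
2d = 336 − 36 = 300, so d = 150 px.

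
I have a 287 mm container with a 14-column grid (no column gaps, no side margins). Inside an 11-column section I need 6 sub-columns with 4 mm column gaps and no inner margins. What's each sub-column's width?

14c = 287 → c = 20.5 mm.
With no column gaps, 11 columns span 11·20.5 = 225.5 mm.
6d + 5·4 = 225.5 → 6d = 205.5 → d = 34.25 mm.

34.25 mm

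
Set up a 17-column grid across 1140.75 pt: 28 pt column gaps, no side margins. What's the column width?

1140.75 − 16·28 = 692.75; ÷17 gives c = 40.75 pt.

40.75 pt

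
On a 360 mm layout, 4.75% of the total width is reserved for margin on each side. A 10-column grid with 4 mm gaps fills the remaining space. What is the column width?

28.98 mm

360 × (1 − 2·4.75%) = 360 × 90.5% = 325.8 mm for the columns.
325.8 − 9·4 = 289.8; ÷10 gives c = 28.98 mm.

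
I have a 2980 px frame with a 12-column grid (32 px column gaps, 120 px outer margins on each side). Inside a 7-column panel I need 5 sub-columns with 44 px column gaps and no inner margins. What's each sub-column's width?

281.8 px

Outer content = 2980 − 2·120 = 2740 px.
12c + 11·32 = 2740 → 12c = 2388 → c = 199 px.
7 columns plus 6 column gaps: 1393 + 192 = 1585 px.
5d + 4·44 = 1585 → 5d = 1409 → d = 281.8 px.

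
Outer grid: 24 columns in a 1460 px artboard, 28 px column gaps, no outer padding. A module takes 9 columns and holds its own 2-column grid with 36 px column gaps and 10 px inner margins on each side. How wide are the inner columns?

237 px

1460 − 23·28 = 816; ÷24 gives c = 34 px.
Span of 9: 9·34 + 8·28 = 306 + 224 = 530 px.
Inner content = 530 − 2·10 = 510 px.
510 − 1·36 = 474; ÷2 gives d = 237 px.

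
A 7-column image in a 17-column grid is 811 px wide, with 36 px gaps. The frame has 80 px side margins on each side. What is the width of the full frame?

2181 px

Subtracting 6 gaps of 36 leaves 595 for 7 columns, so c = 85 px.
Adding margins, columns and gutters: 160 + 1445 + 576 = 2181 px.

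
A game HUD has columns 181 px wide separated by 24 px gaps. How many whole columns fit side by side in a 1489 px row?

7 columns

7 columns: 7·181 + 6·24 = 1411 px ≤ 1489.
8 columns: 1616 px > 1489. So 7.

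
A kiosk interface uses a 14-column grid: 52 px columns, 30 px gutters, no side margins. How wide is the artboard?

Artboard = 14·52 + 13·30 = 728 + 390 = 1118 px.

1118 px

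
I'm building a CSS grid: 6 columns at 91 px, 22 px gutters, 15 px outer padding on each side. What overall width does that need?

686 px

Canvas = 2·15 + 6·91 + 5·22 = 30 + 546 + 110 = 686 px.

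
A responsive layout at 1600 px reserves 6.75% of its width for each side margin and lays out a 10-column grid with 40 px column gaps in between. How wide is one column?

1600 × (1 − 2·6.75%) = 1600 × 86.5% = 1384 px for the columns.
10 columns + 9 column gaps: 10c + 9·40 = 1384.
10c = 1384 − 360 = 1024, so c = 102.4 px.

102.4 px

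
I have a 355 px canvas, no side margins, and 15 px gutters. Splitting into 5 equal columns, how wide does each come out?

59 px

355 − 4·15 = 295; ÷5 gives c = 59 px.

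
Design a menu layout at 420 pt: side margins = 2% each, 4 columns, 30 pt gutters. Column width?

78.3 pt

Each margin = 2% of 420 = 8.4 pt; content = 420 − 2·8.4 = 403.2 pt.
4c + 3·30 = 403.2 → 4c = 313.2 → c = 78.3 pt.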